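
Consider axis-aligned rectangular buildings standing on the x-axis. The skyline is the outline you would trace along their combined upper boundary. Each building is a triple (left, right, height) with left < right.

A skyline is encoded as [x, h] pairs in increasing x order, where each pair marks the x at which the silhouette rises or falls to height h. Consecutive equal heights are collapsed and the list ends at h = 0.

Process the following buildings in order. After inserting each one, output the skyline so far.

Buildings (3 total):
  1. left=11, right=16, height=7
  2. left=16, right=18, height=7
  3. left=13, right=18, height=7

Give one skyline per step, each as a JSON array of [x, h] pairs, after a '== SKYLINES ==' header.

== SKYLINES ==
[[11,7],[16,0]]
[[11,7],[18,0]]
[[11,7],[18,0]]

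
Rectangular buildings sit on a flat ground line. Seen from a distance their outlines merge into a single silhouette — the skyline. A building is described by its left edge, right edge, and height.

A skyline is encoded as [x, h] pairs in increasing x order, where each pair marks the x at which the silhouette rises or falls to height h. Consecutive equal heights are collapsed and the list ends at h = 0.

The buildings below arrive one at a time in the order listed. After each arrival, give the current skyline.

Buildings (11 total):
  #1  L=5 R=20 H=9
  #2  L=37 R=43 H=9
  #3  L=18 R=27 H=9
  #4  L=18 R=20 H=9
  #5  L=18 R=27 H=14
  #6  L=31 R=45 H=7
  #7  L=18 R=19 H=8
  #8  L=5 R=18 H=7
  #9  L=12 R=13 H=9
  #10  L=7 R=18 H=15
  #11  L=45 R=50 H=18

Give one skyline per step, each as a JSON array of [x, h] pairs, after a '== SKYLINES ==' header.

== SKYLINES ==
[[5,9],[20,0]]
[[5,9],[20,0],[37,9],[43,0]]
[[5,9],[27,0],[37,9],[43,0]]
[[5,9],[27,0],[37,9],[43,0]]
[[5,9],[18,14],[27,0],[37,9],[43,0]]
[[5,9],[18,14],[27,0],[31,7],[37,9],[43,7],[45,0]]
[[5,9],[18,14],[27,0],[31,7],[37,9],[43,7],[45,0]]
[[5,9],[18,14],[27,0],[31,7],[37,9],[43,7],[45,0]]
[[5,9],[18,14],[27,0],[31,7],[37,9],[43,7],[45,0]]
[[5,9],[7,15],[18,14],[27,0],[31,7],[37,9],[43,7],[45,0]]
[[5,9],[7,15],[18,14],[27,0],[31,7],[37,9],[43,7],[45,18],[50,0]]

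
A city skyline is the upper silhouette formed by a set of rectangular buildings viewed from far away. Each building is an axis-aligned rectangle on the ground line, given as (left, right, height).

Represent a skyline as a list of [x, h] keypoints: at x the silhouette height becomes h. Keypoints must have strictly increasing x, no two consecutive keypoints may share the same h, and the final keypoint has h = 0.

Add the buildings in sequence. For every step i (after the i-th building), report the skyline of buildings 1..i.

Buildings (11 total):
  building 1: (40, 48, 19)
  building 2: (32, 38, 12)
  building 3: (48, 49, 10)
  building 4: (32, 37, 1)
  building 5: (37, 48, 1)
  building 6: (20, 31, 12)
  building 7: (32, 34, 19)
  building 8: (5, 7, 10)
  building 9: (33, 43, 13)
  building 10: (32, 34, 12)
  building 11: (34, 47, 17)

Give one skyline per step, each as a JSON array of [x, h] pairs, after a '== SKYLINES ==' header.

== SKYLINES ==
[[40,19],[48,0]]
[[32,12],[38,0],[40,19],[48,0]]
[[32,12],[38,0],[40,19],[48,10],[49,0]]
[[32,12],[38,0],[40,19],[48,10],[49,0]]
[[32,12],[38,1],[40,19],[48,10],[49,0]]
[[20,12],[31,0],[32,12],[38,1],[40,19],[48,10],[49,0]]
[[20,12],[31,0],[32,19],[34,12],[38,1],[40,19],[48,10],[49,0]]
[[5,10],[7,0],[20,12],[31,0],[32,19],[34,12],[38,1],[40,19],[48,10],[49,0]]
[[5,10],[7,0],[20,12],[31,0],[32,19],[34,13],[40,19],[48,10],[49,0]]
[[5,10],[7,0],[20,12],[31,0],[32,19],[34,13],[40,19],[48,10],[49,0]]
[[5,10],[7,0],[20,12],[31,0],[32,19],[34,17],[40,19],[48,10],[49,0]]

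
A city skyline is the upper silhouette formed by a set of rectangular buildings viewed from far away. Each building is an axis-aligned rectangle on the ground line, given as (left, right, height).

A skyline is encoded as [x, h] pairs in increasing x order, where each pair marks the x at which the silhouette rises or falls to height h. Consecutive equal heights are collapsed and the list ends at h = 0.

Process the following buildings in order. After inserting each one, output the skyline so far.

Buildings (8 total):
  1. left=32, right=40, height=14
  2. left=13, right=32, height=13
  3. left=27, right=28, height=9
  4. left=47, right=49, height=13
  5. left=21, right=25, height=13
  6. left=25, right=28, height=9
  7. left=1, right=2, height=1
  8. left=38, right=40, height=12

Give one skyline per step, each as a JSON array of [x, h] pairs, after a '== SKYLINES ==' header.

== SKYLINES ==
[[32,14],[40,0]]
[[13,13],[32,14],[40,0]]
[[13,13],[32,14],[40,0]]
[[13,13],[32,14],[40,0],[47,13],[49,0]]
[[13,13],[32,14],[40,0],[47,13],[49,0]]
[[13,13],[32,14],[40,0],[47,13],[49,0]]
[[1,1],[2,0],[13,13],[32,14],[40,0],[47,13],[49,0]]
[[1,1],[2,0],[13,13],[32,14],[40,0],[47,13],[49,0]]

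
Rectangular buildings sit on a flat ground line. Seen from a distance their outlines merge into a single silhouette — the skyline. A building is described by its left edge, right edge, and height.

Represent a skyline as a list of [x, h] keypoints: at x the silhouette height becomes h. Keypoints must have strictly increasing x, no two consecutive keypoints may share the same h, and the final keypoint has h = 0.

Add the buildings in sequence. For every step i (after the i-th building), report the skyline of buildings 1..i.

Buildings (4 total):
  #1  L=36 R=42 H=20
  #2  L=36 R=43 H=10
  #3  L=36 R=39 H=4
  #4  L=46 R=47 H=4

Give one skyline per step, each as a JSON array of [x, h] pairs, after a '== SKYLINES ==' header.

== SKYLINES ==
[[36,20],[42,0]]
[[36,20],[42,10],[43,0]]
[[36,20],[42,10],[43,0]]
[[36,20],[42,10],[43,0],[46,4],[47,0]]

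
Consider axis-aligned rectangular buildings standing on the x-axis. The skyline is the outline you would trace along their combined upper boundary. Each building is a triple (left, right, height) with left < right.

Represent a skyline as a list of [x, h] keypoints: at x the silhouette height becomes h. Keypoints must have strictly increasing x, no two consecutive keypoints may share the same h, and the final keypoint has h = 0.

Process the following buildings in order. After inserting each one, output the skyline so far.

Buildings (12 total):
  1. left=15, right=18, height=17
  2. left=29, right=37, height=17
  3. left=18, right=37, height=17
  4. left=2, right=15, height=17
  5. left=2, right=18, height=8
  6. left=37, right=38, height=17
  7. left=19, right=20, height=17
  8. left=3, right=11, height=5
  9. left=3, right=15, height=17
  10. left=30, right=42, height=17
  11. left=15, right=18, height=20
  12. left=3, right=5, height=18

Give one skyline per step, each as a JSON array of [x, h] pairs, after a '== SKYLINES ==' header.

== SKYLINES ==
[[15,17],[18,0]]
[[15,17],[18,0],[29,17],[37,0]]
[[15,17],[37,0]]
[[2,17],[37,0]]
[[2,17],[37,0]]
[[2,17],[38,0]]
[[2,17],[38,0]]
[[2,17],[38,0]]
[[2,17],[38,0]]
[[2,17],[42,0]]
[[2,17],[15,20],[18,17],[42,0]]
[[2,17],[3,18],[5,17],[15,20],[18,17],[42,0]]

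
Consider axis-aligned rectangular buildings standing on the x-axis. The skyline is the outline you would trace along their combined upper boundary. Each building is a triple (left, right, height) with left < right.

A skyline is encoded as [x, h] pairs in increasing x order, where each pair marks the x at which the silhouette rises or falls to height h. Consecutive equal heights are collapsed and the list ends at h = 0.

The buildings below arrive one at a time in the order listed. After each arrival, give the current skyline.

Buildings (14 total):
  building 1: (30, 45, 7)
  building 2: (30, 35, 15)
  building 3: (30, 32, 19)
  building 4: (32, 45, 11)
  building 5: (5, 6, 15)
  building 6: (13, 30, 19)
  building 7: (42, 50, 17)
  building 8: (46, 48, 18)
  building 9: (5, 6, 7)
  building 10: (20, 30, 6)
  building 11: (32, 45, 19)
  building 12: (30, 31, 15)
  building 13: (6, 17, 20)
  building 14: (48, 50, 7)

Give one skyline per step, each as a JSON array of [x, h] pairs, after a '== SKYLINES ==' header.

== SKYLINES ==
[[30,7],[45,0]]
[[30,15],[35,7],[45,0]]
[[30,19],[32,15],[35,7],[45,0]]
[[30,19],[32,15],[35,11],[45,0]]
[[5,15],[6,0],[30,19],[32,15],[35,11],[45,0]]
[[5,15],[6,0],[13,19],[32,15],[35,11],[45,0]]
[[5,15],[6,0],[13,19],[32,15],[35,11],[42,17],[50,0]]
[[5,15],[6,0],[13,19],[32,15],[35,11],[42,17],[46,18],[48,17],[50,0]]
[[5,15],[6,0],[13,19],[32,15],[35,11],[42,17],[46,18],[48,17],[50,0]]
[[5,15],[6,0],[13,19],[32,15],[35,11],[42,17],[46,18],[48,17],[50,0]]
[[5,15],[6,0],[13,19],[45,17],[46,18],[48,17],[50,0]]
[[5,15],[6,0],[13,19],[45,17],[46,18],[48,17],[50,0]]
[[5,15],[6,20],[17,19],[45,17],[46,18],[48,17],[50,0]]
[[5,15],[6,20],[17,19],[45,17],[46,18],[48,17],[50,0]]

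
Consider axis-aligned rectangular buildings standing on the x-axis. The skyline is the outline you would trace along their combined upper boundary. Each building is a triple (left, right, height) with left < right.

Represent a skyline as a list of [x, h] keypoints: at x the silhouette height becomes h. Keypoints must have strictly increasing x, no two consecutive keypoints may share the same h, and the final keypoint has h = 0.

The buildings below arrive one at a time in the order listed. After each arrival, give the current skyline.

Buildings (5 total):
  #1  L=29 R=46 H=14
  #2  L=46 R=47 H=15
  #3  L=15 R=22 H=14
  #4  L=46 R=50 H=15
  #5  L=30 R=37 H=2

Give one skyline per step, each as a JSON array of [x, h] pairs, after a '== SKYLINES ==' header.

== SKYLINES ==
[[29,14],[46,0]]
[[29,14],[46,15],[47,0]]
[[15,14],[22,0],[29,14],[46,15],[47,0]]
[[15,14],[22,0],[29,14],[46,15],[50,0]]
[[15,14],[22,0],[29,14],[46,15],[50,0]]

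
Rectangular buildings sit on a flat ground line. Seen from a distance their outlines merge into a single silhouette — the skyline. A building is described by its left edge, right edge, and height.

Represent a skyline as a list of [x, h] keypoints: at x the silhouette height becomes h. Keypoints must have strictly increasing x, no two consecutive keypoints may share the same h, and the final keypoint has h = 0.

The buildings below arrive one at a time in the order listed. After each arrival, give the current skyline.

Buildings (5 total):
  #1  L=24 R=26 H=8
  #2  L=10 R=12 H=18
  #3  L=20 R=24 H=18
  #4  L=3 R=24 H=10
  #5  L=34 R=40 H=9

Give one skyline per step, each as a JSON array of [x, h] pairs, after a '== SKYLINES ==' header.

== SKYLINES ==
[[24,8],[26,0]]
[[10,18],[12,0],[24,8],[26,0]]
[[10,18],[12,0],[20,18],[24,8],[26,0]]
[[3,10],[10,18],[12,10],[20,18],[24,8],[26,0]]
[[3,10],[10,18],[12,10],[20,18],[24,8],[26,0],[34,9],[40,0]]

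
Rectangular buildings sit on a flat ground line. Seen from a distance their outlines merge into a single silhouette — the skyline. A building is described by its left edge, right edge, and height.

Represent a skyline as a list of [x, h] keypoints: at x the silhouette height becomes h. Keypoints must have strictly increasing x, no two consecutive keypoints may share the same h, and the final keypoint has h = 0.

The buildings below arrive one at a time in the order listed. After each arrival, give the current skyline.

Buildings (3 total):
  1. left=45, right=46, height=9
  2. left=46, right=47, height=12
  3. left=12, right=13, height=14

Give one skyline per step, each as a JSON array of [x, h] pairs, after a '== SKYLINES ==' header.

== SKYLINES ==
[[45,9],[46,0]]
[[45,9],[46,12],[47,0]]
[[12,14],[13,0],[45,9],[46,12],[47,0]]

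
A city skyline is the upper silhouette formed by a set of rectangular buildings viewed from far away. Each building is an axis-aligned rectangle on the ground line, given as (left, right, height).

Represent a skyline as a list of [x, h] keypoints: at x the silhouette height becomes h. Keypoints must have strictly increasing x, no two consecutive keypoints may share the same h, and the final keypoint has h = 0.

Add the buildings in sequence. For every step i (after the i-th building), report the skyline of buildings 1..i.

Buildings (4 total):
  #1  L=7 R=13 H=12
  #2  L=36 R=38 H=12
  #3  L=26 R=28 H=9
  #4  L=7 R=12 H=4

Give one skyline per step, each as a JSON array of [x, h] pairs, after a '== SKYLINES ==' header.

== SKYLINES ==
[[7,12],[13,0]]
[[7,12],[13,0],[36,12],[38,0]]
[[7,12],[13,0],[26,9],[28,0],[36,12],[38,0]]
[[7,12],[13,0],[26,9],[28,0],[36,12],[38,0]]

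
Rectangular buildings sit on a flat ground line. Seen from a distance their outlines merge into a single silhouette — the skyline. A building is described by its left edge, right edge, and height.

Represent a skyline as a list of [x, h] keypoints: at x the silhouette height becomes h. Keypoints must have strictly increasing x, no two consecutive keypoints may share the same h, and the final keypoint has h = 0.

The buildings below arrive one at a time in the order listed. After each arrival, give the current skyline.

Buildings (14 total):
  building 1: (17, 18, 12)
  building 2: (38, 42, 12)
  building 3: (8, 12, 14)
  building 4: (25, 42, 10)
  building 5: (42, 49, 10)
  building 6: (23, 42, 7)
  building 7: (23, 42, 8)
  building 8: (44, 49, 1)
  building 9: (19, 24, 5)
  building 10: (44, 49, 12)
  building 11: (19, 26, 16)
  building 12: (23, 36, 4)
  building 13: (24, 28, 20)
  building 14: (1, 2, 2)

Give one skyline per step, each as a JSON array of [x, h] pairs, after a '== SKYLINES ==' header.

== SKYLINES ==
[[17,12],[18,0]]
[[17,12],[18,0],[38,12],[42,0]]
[[8,14],[12,0],[17,12],[18,0],[38,12],[42,0]]
[[8,14],[12,0],[17,12],[18,0],[25,10],[38,12],[42,0]]
[[8,14],[12,0],[17,12],[18,0],[25,10],[38,12],[42,10],[49,0]]
[[8,14],[12,0],[17,12],[18,0],[23,7],[25,10],[38,12],[42,10],[49,0]]
[[8,14],[12,0],[17,12],[18,0],[23,8],[25,10],[38,12],[42,10],[49,0]]
[[8,14],[12,0],[17,12],[18,0],[23,8],[25,10],[38,12],[42,10],[49,0]]
[[8,14],[12,0],[17,12],[18,0],[19,5],[23,8],[25,10],[38,12],[42,10],[49,0]]
[[8,14],[12,0],[17,12],[18,0],[19,5],[23,8],[25,10],[38,12],[42,10],[44,12],[49,0]]
[[8,14],[12,0],[17,12],[18,0],[19,16],[26,10],[38,12],[42,10],[44,12],[49,0]]
[[8,14],[12,0],[17,12],[18,0],[19,16],[26,10],[38,12],[42,10],[44,12],[49,0]]
[[8,14],[12,0],[17,12],[18,0],[19,16],[24,20],[28,10],[38,12],[42,10],[44,12],[49,0]]
[[1,2],[2,0],[8,14],[12,0],[17,12],[18,0],[19,16],[24,20],[28,10],[38,12],[42,10],[44,12],[49,0]]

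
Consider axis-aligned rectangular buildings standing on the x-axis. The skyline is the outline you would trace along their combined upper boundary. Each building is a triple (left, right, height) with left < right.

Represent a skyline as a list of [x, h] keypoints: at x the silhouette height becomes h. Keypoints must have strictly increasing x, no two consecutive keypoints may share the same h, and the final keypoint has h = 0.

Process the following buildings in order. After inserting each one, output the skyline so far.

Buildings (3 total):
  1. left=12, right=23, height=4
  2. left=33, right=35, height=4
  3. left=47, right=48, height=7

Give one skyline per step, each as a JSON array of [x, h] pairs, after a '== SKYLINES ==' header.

== SKYLINES ==
[[12,4],[23,0]]
[[12,4],[23,0],[33,4],[35,0]]
[[12,4],[23,0],[33,4],[35,0],[47,7],[48,0]]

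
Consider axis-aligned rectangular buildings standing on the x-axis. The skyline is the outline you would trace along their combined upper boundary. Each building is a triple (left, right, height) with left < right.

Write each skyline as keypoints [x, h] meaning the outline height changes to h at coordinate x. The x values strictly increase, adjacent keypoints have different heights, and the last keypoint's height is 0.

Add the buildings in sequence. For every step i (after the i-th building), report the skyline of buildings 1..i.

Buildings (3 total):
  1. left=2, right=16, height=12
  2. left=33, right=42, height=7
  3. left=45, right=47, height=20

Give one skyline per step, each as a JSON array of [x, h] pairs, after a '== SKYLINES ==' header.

== SKYLINES ==
[[2,12],[16,0]]
[[2,12],[16,0],[33,7],[42,0]]
[[2,12],[16,0],[33,7],[42,0],[45,20],[47,0]]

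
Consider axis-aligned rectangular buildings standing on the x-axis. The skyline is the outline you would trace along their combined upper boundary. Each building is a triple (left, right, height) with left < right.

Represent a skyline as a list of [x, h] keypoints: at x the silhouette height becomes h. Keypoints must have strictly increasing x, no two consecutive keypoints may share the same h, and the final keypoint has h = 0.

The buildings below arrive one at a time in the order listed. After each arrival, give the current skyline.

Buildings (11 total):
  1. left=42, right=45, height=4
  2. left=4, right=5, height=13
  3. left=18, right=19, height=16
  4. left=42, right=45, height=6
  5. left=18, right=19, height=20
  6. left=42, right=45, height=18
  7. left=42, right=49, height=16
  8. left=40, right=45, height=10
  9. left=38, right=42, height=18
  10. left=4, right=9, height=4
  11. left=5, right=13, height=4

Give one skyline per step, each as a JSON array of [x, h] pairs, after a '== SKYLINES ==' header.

== SKYLINES ==
[[42,4],[45,0]]
[[4,13],[5,0],[42,4],[45,0]]
[[4,13],[5,0],[18,16],[19,0],[42,4],[45,0]]
[[4,13],[5,0],[18,16],[19,0],[42,6],[45,0]]
[[4,13],[5,0],[18,20],[19,0],[42,6],[45,0]]
[[4,13],[5,0],[18,20],[19,0],[42,18],[45,0]]
[[4,13],[5,0],[18,20],[19,0],[42,18],[45,16],[49,0]]
[[4,13],[5,0],[18,20],[19,0],[40,10],[42,18],[45,16],[49,0]]
[[4,13],[5,0],[18,20],[19,0],[38,18],[45,16],[49,0]]
[[4,13],[5,4],[9,0],[18,20],[19,0],[38,18],[45,16],[49,0]]
[[4,13],[5,4],[13,0],[18,20],[19,0],[38,18],[45,16],[49,0]]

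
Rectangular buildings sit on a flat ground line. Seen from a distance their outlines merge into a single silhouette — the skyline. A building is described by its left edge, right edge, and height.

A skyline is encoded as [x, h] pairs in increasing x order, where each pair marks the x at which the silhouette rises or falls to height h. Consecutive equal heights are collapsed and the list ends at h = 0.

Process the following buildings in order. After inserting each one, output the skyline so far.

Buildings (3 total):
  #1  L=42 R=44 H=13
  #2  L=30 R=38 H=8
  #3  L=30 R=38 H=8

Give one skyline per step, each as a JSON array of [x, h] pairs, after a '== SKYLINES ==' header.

== SKYLINES ==
[[42,13],[44,0]]
[[30,8],[38,0],[42,13],[44,0]]
[[30,8],[38,0],[42,13],[44,0]]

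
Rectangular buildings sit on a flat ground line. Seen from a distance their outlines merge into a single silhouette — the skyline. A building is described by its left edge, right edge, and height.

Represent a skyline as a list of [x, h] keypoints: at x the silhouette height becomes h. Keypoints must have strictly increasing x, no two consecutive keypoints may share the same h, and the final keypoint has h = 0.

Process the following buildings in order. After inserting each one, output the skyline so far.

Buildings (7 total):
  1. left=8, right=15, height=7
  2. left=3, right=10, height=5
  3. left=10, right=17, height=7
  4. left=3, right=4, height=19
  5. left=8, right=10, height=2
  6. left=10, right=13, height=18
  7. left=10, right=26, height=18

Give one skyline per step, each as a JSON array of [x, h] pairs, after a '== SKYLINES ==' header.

== SKYLINES ==
[[8,7],[15,0]]
[[3,5],[8,7],[15,0]]
[[3,5],[8,7],[17,0]]
[[3,19],[4,5],[8,7],[17,0]]
[[3,19],[4,5],[8,7],[17,0]]
[[3,19],[4,5],[8,7],[10,18],[13,7],[17,0]]
[[3,19],[4,5],[8,7],[10,18],[26,0]]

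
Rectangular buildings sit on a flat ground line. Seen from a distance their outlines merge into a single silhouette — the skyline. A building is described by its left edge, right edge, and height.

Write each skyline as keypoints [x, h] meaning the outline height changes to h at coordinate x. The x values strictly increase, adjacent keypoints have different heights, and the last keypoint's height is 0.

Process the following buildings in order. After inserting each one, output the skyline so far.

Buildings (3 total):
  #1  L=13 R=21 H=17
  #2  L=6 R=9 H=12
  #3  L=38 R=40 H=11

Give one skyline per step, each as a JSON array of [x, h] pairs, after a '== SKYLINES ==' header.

== SKYLINES ==
[[13,17],[21,0]]
[[6,12],[9,0],[13,17],[21,0]]
[[6,12],[9,0],[13,17],[21,0],[38,11],[40,0]]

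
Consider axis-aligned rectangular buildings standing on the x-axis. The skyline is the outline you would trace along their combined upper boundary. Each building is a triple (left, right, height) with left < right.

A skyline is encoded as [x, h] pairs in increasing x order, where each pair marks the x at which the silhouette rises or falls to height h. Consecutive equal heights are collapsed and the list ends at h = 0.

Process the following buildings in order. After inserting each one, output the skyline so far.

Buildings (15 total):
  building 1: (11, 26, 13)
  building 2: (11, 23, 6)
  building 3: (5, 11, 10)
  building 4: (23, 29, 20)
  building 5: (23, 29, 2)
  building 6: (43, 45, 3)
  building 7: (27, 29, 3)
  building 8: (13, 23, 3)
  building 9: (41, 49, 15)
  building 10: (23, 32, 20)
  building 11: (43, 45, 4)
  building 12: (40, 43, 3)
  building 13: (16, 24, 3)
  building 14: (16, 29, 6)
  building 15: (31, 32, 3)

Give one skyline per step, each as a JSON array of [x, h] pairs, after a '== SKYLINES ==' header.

== SKYLINES ==
[[11,13],[26,0]]
[[11,13],[26,0]]
[[5,10],[11,13],[26,0]]
[[5,10],[11,13],[23,20],[29,0]]
[[5,10],[11,13],[23,20],[29,0]]
[[5,10],[11,13],[23,20],[29,0],[43,3],[45,0]]
[[5,10],[11,13],[23,20],[29,0],[43,3],[45,0]]
[[5,10],[11,13],[23,20],[29,0],[43,3],[45,0]]
[[5,10],[11,13],[23,20],[29,0],[41,15],[49,0]]
[[5,10],[11,13],[23,20],[32,0],[41,15],[49,0]]
[[5,10],[11,13],[23,20],[32,0],[41,15],[49,0]]
[[5,10],[11,13],[23,20],[32,0],[40,3],[41,15],[49,0]]
[[5,10],[11,13],[23,20],[32,0],[40,3],[41,15],[49,0]]
[[5,10],[11,13],[23,20],[32,0],[40,3],[41,15],[49,0]]
[[5,10],[11,13],[23,20],[32,0],[40,3],[41,15],[49,0]]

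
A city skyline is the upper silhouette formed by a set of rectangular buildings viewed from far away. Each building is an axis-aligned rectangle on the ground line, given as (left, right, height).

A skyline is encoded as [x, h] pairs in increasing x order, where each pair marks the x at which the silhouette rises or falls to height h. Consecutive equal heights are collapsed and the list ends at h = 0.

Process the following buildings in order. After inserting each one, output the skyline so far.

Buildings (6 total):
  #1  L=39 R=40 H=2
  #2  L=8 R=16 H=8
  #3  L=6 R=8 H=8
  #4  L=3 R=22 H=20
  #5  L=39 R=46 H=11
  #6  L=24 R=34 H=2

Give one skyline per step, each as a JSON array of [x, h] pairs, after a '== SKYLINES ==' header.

== SKYLINES ==
[[39,2],[40,0]]
[[8,8],[16,0],[39,2],[40,0]]
[[6,8],[16,0],[39,2],[40,0]]
[[3,20],[22,0],[39,2],[40,0]]
[[3,20],[22,0],[39,11],[46,0]]
[[3,20],[22,0],[24,2],[34,0],[39,11],[46,0]]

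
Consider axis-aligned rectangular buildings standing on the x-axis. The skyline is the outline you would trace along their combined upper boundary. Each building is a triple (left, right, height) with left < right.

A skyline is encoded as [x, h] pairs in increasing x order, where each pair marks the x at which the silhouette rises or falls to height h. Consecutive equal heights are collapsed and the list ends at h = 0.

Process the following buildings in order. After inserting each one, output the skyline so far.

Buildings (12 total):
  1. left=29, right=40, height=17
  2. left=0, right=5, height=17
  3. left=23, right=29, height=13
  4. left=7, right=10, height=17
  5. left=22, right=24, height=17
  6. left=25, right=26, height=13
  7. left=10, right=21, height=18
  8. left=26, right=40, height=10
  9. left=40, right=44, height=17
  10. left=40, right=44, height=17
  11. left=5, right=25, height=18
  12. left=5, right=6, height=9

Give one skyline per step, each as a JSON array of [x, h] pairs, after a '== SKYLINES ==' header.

== SKYLINES ==
[[29,17],[40,0]]
[[0,17],[5,0],[29,17],[40,0]]
[[0,17],[5,0],[23,13],[29,17],[40,0]]
[[0,17],[5,0],[7,17],[10,0],[23,13],[29,17],[40,0]]
[[0,17],[5,0],[7,17],[10,0],[22,17],[24,13],[29,17],[40,0]]
[[0,17],[5,0],[7,17],[10,0],[22,17],[24,13],[29,17],[40,0]]
[[0,17],[5,0],[7,17],[10,18],[21,0],[22,17],[24,13],[29,17],[40,0]]
[[0,17],[5,0],[7,17],[10,18],[21,0],[22,17],[24,13],[29,17],[40,0]]
[[0,17],[5,0],[7,17],[10,18],[21,0],[22,17],[24,13],[29,17],[44,0]]
[[0,17],[5,0],[7,17],[10,18],[21,0],[22,17],[24,13],[29,17],[44,0]]
[[0,17],[5,18],[25,13],[29,17],[44,0]]
[[0,17],[5,18],[25,13],[29,17],[44,0]]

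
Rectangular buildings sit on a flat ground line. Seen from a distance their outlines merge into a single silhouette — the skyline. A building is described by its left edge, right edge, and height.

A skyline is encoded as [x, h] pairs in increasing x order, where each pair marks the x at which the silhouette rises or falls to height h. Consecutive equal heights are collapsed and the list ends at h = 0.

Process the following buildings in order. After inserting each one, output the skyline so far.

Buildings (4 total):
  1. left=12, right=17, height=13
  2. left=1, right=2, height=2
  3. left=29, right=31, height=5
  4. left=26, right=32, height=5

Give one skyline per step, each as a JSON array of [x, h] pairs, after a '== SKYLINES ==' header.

== SKYLINES ==
[[12,13],[17,0]]
[[1,2],[2,0],[12,13],[17,0]]
[[1,2],[2,0],[12,13],[17,0],[29,5],[31,0]]
[[1,2],[2,0],[12,13],[17,0],[26,5],[32,0]]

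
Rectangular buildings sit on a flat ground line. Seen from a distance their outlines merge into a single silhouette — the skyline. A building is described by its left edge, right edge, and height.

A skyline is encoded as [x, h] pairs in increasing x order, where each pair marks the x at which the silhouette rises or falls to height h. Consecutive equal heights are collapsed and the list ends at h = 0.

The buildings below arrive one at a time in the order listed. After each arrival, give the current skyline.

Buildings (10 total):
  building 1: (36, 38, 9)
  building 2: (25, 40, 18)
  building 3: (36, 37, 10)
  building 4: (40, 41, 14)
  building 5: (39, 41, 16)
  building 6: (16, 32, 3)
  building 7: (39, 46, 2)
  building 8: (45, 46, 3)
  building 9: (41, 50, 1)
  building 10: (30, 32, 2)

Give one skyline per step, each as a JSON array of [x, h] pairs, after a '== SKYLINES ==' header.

== SKYLINES ==
[[36,9],[38,0]]
[[25,18],[40,0]]
[[25,18],[40,0]]
[[25,18],[40,14],[41,0]]
[[25,18],[40,16],[41,0]]
[[16,3],[25,18],[40,16],[41,0]]
[[16,3],[25,18],[40,16],[41,2],[46,0]]
[[16,3],[25,18],[40,16],[41,2],[45,3],[46,0]]
[[16,3],[25,18],[40,16],[41,2],[45,3],[46,1],[50,0]]
[[16,3],[25,18],[40,16],[41,2],[45,3],[46,1],[50,0]]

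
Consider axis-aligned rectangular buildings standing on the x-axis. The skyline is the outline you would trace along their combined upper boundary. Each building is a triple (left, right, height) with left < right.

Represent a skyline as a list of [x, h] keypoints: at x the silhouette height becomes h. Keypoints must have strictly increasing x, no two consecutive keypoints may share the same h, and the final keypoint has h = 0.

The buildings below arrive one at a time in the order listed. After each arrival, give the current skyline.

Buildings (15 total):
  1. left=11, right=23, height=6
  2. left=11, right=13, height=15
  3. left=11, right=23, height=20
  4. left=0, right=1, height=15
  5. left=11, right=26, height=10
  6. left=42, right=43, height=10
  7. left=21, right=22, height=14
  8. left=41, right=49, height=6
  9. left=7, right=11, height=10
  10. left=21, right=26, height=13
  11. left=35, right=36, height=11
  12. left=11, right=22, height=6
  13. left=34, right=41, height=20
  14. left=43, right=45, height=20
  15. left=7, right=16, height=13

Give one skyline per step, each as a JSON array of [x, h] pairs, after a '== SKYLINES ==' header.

== SKYLINES ==
[[11,6],[23,0]]
[[11,15],[13,6],[23,0]]
[[11,20],[23,0]]
[[0,15],[1,0],[11,20],[23,0]]
[[0,15],[1,0],[11,20],[23,10],[26,0]]
[[0,15],[1,0],[11,20],[23,10],[26,0],[42,10],[43,0]]
[[0,15],[1,0],[11,20],[23,10],[26,0],[42,10],[43,0]]
[[0,15],[1,0],[11,20],[23,10],[26,0],[41,6],[42,10],[43,6],[49,0]]
[[0,15],[1,0],[7,10],[11,20],[23,10],[26,0],[41,6],[42,10],[43,6],[49,0]]
[[0,15],[1,0],[7,10],[11,20],[23,13],[26,0],[41,6],[42,10],[43,6],[49,0]]
[[0,15],[1,0],[7,10],[11,20],[23,13],[26,0],[35,11],[36,0],[41,6],[42,10],[43,6],[49,0]]
[[0,15],[1,0],[7,10],[11,20],[23,13],[26,0],[35,11],[36,0],[41,6],[42,10],[43,6],[49,0]]
[[0,15],[1,0],[7,10],[11,20],[23,13],[26,0],[34,20],[41,6],[42,10],[43,6],[49,0]]
[[0,15],[1,0],[7,10],[11,20],[23,13],[26,0],[34,20],[41,6],[42,10],[43,20],[45,6],[49,0]]
[[0,15],[1,0],[7,13],[11,20],[23,13],[26,0],[34,20],[41,6],[42,10],[43,20],[45,6],[49,0]]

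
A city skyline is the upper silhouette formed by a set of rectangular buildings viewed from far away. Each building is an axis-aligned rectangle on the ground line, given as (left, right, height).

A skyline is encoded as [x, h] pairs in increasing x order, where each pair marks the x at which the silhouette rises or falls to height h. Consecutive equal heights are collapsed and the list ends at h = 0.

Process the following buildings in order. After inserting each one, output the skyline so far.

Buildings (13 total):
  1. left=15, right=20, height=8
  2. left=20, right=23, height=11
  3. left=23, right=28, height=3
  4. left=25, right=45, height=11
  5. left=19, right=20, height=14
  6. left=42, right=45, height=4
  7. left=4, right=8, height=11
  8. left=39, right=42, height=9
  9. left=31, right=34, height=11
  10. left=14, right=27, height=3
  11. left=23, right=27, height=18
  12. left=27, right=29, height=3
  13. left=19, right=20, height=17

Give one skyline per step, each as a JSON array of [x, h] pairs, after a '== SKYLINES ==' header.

== SKYLINES ==
[[15,8],[20,0]]
[[15,8],[20,11],[23,0]]
[[15,8],[20,11],[23,3],[28,0]]
[[15,8],[20,11],[23,3],[25,11],[45,0]]
[[15,8],[19,14],[20,11],[23,3],[25,11],[45,0]]
[[15,8],[19,14],[20,11],[23,3],[25,11],[45,0]]
[[4,11],[8,0],[15,8],[19,14],[20,11],[23,3],[25,11],[45,0]]
[[4,11],[8,0],[15,8],[19,14],[20,11],[23,3],[25,11],[45,0]]
[[4,11],[8,0],[15,8],[19,14],[20,11],[23,3],[25,11],[45,0]]
[[4,11],[8,0],[14,3],[15,8],[19,14],[20,11],[23,3],[25,11],[45,0]]
[[4,11],[8,0],[14,3],[15,8],[19,14],[20,11],[23,18],[27,11],[45,0]]
[[4,11],[8,0],[14,3],[15,8],[19,14],[20,11],[23,18],[27,11],[45,0]]
[[4,11],[8,0],[14,3],[15,8],[19,17],[20,11],[23,18],[27,11],[45,0]]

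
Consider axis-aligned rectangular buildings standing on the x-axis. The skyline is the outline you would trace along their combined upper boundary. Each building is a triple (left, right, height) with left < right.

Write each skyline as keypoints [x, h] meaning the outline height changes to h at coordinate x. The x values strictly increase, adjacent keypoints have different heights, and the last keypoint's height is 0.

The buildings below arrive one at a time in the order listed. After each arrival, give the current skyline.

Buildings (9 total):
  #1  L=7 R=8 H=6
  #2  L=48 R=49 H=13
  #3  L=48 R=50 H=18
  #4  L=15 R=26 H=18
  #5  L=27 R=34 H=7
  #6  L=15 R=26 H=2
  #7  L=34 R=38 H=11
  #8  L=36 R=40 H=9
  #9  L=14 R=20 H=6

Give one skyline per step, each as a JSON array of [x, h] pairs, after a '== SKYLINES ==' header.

== SKYLINES ==
[[7,6],[8,0]]
[[7,6],[8,0],[48,13],[49,0]]
[[7,6],[8,0],[48,18],[50,0]]
[[7,6],[8,0],[15,18],[26,0],[48,18],[50,0]]
[[7,6],[8,0],[15,18],[26,0],[27,7],[34,0],[48,18],[50,0]]
[[7,6],[8,0],[15,18],[26,0],[27,7],[34,0],[48,18],[50,0]]
[[7,6],[8,0],[15,18],[26,0],[27,7],[34,11],[38,0],[48,18],[50,0]]
[[7,6],[8,0],[15,18],[26,0],[27,7],[34,11],[38,9],[40,0],[48,18],[50,0]]
[[7,6],[8,0],[14,6],[15,18],[26,0],[27,7],[34,11],[38,9],[40,0],[48,18],[50,0]]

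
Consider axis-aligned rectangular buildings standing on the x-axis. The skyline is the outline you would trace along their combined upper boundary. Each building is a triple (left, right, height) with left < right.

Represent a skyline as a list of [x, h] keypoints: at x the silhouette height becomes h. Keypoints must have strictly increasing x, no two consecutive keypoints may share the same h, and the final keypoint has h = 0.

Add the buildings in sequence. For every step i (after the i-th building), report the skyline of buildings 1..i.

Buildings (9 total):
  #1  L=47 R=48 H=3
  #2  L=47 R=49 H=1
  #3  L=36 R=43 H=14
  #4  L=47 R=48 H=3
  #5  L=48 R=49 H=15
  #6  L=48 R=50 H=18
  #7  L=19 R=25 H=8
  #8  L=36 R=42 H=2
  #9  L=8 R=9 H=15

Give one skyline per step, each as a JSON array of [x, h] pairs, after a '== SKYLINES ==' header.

== SKYLINES ==
[[47,3],[48,0]]
[[47,3],[48,1],[49,0]]
[[36,14],[43,0],[47,3],[48,1],[49,0]]
[[36,14],[43,0],[47,3],[48,1],[49,0]]
[[36,14],[43,0],[47,3],[48,15],[49,0]]
[[36,14],[43,0],[47,3],[48,18],[50,0]]
[[19,8],[25,0],[36,14],[43,0],[47,3],[48,18],[50,0]]
[[19,8],[25,0],[36,14],[43,0],[47,3],[48,18],[50,0]]
[[8,15],[9,0],[19,8],[25,0],[36,14],[43,0],[47,3],[48,18],[50,0]]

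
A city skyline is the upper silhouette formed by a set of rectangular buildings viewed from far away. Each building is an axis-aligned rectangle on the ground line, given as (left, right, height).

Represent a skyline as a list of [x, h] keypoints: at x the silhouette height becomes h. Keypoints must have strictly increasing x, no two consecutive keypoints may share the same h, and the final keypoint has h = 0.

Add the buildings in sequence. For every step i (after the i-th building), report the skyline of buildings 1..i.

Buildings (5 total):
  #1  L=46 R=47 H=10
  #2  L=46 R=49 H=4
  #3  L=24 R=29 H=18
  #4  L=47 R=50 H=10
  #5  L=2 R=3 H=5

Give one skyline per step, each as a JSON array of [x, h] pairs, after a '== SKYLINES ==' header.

== SKYLINES ==
[[46,10],[47,0]]
[[46,10],[47,4],[49,0]]
[[24,18],[29,0],[46,10],[47,4],[49,0]]
[[24,18],[29,0],[46,10],[50,0]]
[[2,5],[3,0],[24,18],[29,0],[46,10],[50,0]]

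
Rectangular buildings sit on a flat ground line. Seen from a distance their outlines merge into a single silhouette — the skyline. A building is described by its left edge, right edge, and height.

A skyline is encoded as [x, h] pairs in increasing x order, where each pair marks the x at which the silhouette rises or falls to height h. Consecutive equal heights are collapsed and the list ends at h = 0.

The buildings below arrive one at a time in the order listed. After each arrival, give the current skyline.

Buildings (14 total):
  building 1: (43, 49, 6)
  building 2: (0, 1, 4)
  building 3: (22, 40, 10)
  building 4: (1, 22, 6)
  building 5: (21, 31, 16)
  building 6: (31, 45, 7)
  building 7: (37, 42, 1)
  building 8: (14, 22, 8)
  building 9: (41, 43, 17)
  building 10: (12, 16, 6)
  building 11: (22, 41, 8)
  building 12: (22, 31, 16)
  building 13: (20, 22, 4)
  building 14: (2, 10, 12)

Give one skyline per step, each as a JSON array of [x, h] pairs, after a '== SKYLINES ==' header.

== SKYLINES ==
[[43,6],[49,0]]
[[0,4],[1,0],[43,6],[49,0]]
[[0,4],[1,0],[22,10],[40,0],[43,6],[49,0]]
[[0,4],[1,6],[22,10],[40,0],[43,6],[49,0]]
[[0,4],[1,6],[21,16],[31,10],[40,0],[43,6],[49,0]]
[[0,4],[1,6],[21,16],[31,10],[40,7],[45,6],[49,0]]
[[0,4],[1,6],[21,16],[31,10],[40,7],[45,6],[49,0]]
[[0,4],[1,6],[14,8],[21,16],[31,10],[40,7],[45,6],[49,0]]
[[0,4],[1,6],[14,8],[21,16],[31,10],[40,7],[41,17],[43,7],[45,6],[49,0]]
[[0,4],[1,6],[14,8],[21,16],[31,10],[40,7],[41,17],[43,7],[45,6],[49,0]]
[[0,4],[1,6],[14,8],[21,16],[31,10],[40,8],[41,17],[43,7],[45,6],[49,0]]
[[0,4],[1,6],[14,8],[21,16],[31,10],[40,8],[41,17],[43,7],[45,6],[49,0]]
[[0,4],[1,6],[14,8],[21,16],[31,10],[40,8],[41,17],[43,7],[45,6],[49,0]]
[[0,4],[1,6],[2,12],[10,6],[14,8],[21,16],[31,10],[40,8],[41,17],[43,7],[45,6],[49,0]]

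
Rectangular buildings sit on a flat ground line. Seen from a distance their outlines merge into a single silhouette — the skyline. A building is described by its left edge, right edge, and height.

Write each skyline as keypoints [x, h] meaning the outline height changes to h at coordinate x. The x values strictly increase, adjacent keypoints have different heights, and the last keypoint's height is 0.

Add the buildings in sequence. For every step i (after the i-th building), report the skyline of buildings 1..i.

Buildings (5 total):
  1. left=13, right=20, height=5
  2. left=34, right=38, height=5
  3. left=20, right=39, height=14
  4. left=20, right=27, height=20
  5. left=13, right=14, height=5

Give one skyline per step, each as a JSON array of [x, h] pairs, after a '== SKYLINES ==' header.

== SKYLINES ==
[[13,5],[20,0]]
[[13,5],[20,0],[34,5],[38,0]]
[[13,5],[20,14],[39,0]]
[[13,5],[20,20],[27,14],[39,0]]
[[13,5],[20,20],[27,14],[39,0]]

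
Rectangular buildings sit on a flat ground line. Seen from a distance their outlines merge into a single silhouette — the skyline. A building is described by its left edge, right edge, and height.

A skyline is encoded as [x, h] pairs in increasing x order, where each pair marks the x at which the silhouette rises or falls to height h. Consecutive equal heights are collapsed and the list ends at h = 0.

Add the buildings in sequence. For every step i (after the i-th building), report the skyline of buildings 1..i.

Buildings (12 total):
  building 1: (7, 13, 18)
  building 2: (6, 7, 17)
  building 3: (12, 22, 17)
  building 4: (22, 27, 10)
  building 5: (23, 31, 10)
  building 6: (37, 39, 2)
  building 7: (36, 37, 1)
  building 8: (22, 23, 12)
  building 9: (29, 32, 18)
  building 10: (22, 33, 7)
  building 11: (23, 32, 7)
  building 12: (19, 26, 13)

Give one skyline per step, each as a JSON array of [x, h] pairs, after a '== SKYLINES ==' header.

== SKYLINES ==
[[7,18],[13,0]]
[[6,17],[7,18],[13,0]]
[[6,17],[7,18],[13,17],[22,0]]
[[6,17],[7,18],[13,17],[22,10],[27,0]]
[[6,17],[7,18],[13,17],[22,10],[31,0]]
[[6,17],[7,18],[13,17],[22,10],[31,0],[37,2],[39,0]]
[[6,17],[7,18],[13,17],[22,10],[31,0],[36,1],[37,2],[39,0]]
[[6,17],[7,18],[13,17],[22,12],[23,10],[31,0],[36,1],[37,2],[39,0]]
[[6,17],[7,18],[13,17],[22,12],[23,10],[29,18],[32,0],[36,1],[37,2],[39,0]]
[[6,17],[7,18],[13,17],[22,12],[23,10],[29,18],[32,7],[33,0],[36,1],[37,2],[39,0]]
[[6,17],[7,18],[13,17],[22,12],[23,10],[29,18],[32,7],[33,0],[36,1],[37,2],[39,0]]
[[6,17],[7,18],[13,17],[22,13],[26,10],[29,18],[32,7],[33,0],[36,1],[37,2],[39,0]]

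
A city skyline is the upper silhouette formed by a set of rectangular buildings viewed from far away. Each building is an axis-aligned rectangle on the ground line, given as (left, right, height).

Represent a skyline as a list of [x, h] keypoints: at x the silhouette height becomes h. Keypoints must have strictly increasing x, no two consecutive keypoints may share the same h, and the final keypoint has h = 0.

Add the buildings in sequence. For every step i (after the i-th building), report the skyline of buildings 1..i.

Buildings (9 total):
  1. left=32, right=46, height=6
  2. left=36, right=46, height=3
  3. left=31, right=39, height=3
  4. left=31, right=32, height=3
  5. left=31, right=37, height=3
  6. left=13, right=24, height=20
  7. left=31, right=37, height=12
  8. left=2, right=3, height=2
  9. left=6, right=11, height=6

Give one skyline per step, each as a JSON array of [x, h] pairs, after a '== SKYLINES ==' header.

== SKYLINES ==
[[32,6],[46,0]]
[[32,6],[46,0]]
[[31,3],[32,6],[46,0]]
[[31,3],[32,6],[46,0]]
[[31,3],[32,6],[46,0]]
[[13,20],[24,0],[31,3],[32,6],[46,0]]
[[13,20],[24,0],[31,12],[37,6],[46,0]]
[[2,2],[3,0],[13,20],[24,0],[31,12],[37,6],[46,0]]
[[2,2],[3,0],[6,6],[11,0],[13,20],[24,0],[31,12],[37,6],[46,0]]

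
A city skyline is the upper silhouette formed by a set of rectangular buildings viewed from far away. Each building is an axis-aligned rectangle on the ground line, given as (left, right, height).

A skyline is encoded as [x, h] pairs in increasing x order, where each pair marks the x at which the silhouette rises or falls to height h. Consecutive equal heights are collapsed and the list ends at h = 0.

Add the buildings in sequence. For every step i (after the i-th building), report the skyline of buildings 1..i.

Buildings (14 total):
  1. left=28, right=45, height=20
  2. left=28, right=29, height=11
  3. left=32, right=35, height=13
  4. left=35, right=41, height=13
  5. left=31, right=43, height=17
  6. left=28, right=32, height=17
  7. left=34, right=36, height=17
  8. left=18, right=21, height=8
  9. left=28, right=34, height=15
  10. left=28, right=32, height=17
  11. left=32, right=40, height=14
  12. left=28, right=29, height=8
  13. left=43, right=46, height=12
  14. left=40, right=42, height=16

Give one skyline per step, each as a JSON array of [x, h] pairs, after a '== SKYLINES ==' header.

== SKYLINES ==
[[28,20],[45,0]]
[[28,20],[45,0]]
[[28,20],[45,0]]
[[28,20],[45,0]]
[[28,20],[45,0]]
[[28,20],[45,0]]
[[28,20],[45,0]]
[[18,8],[21,0],[28,20],[45,0]]
[[18,8],[21,0],[28,20],[45,0]]
[[18,8],[21,0],[28,20],[45,0]]
[[18,8],[21,0],[28,20],[45,0]]
[[18,8],[21,0],[28,20],[45,0]]
[[18,8],[21,0],[28,20],[45,12],[46,0]]
[[18,8],[21,0],[28,20],[45,12],[46,0]]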